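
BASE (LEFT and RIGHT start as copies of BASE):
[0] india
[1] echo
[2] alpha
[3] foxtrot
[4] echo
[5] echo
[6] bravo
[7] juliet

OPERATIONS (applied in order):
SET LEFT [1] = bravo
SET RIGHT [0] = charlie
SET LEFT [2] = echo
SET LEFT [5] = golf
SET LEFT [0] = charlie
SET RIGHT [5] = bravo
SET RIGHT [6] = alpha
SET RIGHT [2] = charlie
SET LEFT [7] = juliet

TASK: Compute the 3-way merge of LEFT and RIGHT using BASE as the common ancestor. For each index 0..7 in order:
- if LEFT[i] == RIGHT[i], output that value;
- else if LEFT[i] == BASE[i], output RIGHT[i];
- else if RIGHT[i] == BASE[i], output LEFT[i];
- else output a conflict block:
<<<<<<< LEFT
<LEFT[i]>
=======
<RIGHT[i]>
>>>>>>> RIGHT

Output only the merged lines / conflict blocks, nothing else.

Answer: charlie
bravo
<<<<<<< LEFT
echo
=======
charlie
>>>>>>> RIGHT
foxtrot
echo
<<<<<<< LEFT
golf
=======
bravo
>>>>>>> RIGHT
alpha
juliet

Derivation:
Final LEFT:  [charlie, bravo, echo, foxtrot, echo, golf, bravo, juliet]
Final RIGHT: [charlie, echo, charlie, foxtrot, echo, bravo, alpha, juliet]
i=0: L=charlie R=charlie -> agree -> charlie
i=1: L=bravo, R=echo=BASE -> take LEFT -> bravo
i=2: BASE=alpha L=echo R=charlie all differ -> CONFLICT
i=3: L=foxtrot R=foxtrot -> agree -> foxtrot
i=4: L=echo R=echo -> agree -> echo
i=5: BASE=echo L=golf R=bravo all differ -> CONFLICT
i=6: L=bravo=BASE, R=alpha -> take RIGHT -> alpha
i=7: L=juliet R=juliet -> agree -> juliet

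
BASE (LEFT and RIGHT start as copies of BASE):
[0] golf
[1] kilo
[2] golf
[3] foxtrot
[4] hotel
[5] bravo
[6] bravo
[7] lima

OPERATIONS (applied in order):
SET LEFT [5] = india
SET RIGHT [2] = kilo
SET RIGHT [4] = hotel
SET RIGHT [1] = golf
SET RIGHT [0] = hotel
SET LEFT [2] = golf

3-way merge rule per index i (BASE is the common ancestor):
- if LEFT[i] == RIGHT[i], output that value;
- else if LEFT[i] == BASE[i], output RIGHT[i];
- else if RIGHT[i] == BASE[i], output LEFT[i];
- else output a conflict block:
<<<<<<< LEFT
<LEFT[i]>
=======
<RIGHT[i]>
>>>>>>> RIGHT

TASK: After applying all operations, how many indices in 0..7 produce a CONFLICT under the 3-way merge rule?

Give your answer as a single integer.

Answer: 0

Derivation:
Final LEFT:  [golf, kilo, golf, foxtrot, hotel, india, bravo, lima]
Final RIGHT: [hotel, golf, kilo, foxtrot, hotel, bravo, bravo, lima]
i=0: L=golf=BASE, R=hotel -> take RIGHT -> hotel
i=1: L=kilo=BASE, R=golf -> take RIGHT -> golf
i=2: L=golf=BASE, R=kilo -> take RIGHT -> kilo
i=3: L=foxtrot R=foxtrot -> agree -> foxtrot
i=4: L=hotel R=hotel -> agree -> hotel
i=5: L=india, R=bravo=BASE -> take LEFT -> india
i=6: L=bravo R=bravo -> agree -> bravo
i=7: L=lima R=lima -> agree -> lima
Conflict count: 0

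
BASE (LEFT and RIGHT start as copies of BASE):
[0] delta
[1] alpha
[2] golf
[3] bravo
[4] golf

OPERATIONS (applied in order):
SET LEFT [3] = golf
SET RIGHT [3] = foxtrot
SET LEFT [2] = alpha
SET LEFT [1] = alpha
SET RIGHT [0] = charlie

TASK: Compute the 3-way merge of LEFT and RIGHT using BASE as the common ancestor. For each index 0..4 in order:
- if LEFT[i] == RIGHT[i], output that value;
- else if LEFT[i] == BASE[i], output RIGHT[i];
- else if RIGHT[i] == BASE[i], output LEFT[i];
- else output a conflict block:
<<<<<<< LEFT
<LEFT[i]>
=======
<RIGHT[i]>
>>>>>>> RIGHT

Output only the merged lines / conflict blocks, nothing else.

Answer: charlie
alpha
alpha
<<<<<<< LEFT
golf
=======
foxtrot
>>>>>>> RIGHT
golf

Derivation:
Final LEFT:  [delta, alpha, alpha, golf, golf]
Final RIGHT: [charlie, alpha, golf, foxtrot, golf]
i=0: L=delta=BASE, R=charlie -> take RIGHT -> charlie
i=1: L=alpha R=alpha -> agree -> alpha
i=2: L=alpha, R=golf=BASE -> take LEFT -> alpha
i=3: BASE=bravo L=golf R=foxtrot all differ -> CONFLICT
i=4: L=golf R=golf -> agree -> golf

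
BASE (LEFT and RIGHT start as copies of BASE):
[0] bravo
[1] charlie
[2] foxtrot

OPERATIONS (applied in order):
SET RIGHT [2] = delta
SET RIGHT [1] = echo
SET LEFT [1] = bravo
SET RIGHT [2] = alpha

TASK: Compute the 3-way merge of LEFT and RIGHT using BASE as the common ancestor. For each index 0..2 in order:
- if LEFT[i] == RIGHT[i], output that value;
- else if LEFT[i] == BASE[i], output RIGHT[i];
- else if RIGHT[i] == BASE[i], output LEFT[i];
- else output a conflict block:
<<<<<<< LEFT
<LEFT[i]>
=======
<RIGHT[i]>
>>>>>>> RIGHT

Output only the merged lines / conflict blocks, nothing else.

Answer: bravo
<<<<<<< LEFT
bravo
=======
echo
>>>>>>> RIGHT
alpha

Derivation:
Final LEFT:  [bravo, bravo, foxtrot]
Final RIGHT: [bravo, echo, alpha]
i=0: L=bravo R=bravo -> agree -> bravo
i=1: BASE=charlie L=bravo R=echo all differ -> CONFLICT
i=2: L=foxtrot=BASE, R=alpha -> take RIGHT -> alpha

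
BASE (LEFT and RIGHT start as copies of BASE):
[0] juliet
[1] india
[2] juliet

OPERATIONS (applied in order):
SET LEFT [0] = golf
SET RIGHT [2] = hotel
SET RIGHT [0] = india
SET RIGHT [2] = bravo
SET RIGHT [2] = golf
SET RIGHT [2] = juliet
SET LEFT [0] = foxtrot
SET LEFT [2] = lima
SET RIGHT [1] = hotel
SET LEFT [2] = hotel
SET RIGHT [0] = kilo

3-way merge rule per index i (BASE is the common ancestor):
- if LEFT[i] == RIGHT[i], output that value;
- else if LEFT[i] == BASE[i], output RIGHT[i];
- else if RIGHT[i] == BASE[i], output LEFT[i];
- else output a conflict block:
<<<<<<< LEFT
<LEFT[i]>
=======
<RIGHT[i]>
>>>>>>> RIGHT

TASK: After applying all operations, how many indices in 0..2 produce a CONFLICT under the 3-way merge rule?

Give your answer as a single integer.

Final LEFT:  [foxtrot, india, hotel]
Final RIGHT: [kilo, hotel, juliet]
i=0: BASE=juliet L=foxtrot R=kilo all differ -> CONFLICT
i=1: L=india=BASE, R=hotel -> take RIGHT -> hotel
i=2: L=hotel, R=juliet=BASE -> take LEFT -> hotel
Conflict count: 1

Answer: 1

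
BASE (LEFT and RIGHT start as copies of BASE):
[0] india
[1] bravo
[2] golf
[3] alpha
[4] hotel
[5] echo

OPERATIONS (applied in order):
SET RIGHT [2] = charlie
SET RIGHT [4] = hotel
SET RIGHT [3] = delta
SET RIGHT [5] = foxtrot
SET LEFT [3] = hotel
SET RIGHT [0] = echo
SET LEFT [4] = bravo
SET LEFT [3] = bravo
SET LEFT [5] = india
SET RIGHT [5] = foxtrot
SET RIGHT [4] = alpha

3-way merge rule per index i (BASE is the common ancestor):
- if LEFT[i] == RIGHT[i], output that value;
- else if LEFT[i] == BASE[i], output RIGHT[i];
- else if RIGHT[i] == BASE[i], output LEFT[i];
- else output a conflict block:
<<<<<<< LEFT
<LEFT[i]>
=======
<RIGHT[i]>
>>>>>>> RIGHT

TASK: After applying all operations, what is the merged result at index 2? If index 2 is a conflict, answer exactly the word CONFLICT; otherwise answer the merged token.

Final LEFT:  [india, bravo, golf, bravo, bravo, india]
Final RIGHT: [echo, bravo, charlie, delta, alpha, foxtrot]
i=0: L=india=BASE, R=echo -> take RIGHT -> echo
i=1: L=bravo R=bravo -> agree -> bravo
i=2: L=golf=BASE, R=charlie -> take RIGHT -> charlie
i=3: BASE=alpha L=bravo R=delta all differ -> CONFLICT
i=4: BASE=hotel L=bravo R=alpha all differ -> CONFLICT
i=5: BASE=echo L=india R=foxtrot all differ -> CONFLICT
Index 2 -> charlie

Answer: charlie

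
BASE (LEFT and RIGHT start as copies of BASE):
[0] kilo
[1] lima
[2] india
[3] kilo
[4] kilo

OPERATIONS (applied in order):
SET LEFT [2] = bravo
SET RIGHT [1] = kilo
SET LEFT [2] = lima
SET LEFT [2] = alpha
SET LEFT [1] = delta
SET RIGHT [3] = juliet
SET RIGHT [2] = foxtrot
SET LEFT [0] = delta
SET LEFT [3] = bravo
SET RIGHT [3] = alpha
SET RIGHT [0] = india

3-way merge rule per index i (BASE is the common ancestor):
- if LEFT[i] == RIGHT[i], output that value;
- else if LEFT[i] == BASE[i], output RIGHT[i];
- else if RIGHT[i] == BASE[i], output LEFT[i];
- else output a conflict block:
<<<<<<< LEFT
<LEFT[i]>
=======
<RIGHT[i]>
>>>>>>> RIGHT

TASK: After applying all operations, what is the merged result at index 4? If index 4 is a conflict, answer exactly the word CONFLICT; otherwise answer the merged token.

Final LEFT:  [delta, delta, alpha, bravo, kilo]
Final RIGHT: [india, kilo, foxtrot, alpha, kilo]
i=0: BASE=kilo L=delta R=india all differ -> CONFLICT
i=1: BASE=lima L=delta R=kilo all differ -> CONFLICT
i=2: BASE=india L=alpha R=foxtrot all differ -> CONFLICT
i=3: BASE=kilo L=bravo R=alpha all differ -> CONFLICT
i=4: L=kilo R=kilo -> agree -> kilo
Index 4 -> kilo

Answer: kilo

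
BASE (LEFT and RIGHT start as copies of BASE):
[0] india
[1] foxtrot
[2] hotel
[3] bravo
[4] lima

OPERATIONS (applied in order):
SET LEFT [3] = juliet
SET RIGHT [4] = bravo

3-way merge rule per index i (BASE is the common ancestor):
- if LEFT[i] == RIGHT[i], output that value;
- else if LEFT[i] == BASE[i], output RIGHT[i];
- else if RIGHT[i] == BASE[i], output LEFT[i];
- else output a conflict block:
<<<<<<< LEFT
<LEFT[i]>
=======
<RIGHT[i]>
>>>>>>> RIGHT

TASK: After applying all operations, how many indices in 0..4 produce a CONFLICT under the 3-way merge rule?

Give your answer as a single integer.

Answer: 0

Derivation:
Final LEFT:  [india, foxtrot, hotel, juliet, lima]
Final RIGHT: [india, foxtrot, hotel, bravo, bravo]
i=0: L=india R=india -> agree -> india
i=1: L=foxtrot R=foxtrot -> agree -> foxtrot
i=2: L=hotel R=hotel -> agree -> hotel
i=3: L=juliet, R=bravo=BASE -> take LEFT -> juliet
i=4: L=lima=BASE, R=bravo -> take RIGHT -> bravo
Conflict count: 0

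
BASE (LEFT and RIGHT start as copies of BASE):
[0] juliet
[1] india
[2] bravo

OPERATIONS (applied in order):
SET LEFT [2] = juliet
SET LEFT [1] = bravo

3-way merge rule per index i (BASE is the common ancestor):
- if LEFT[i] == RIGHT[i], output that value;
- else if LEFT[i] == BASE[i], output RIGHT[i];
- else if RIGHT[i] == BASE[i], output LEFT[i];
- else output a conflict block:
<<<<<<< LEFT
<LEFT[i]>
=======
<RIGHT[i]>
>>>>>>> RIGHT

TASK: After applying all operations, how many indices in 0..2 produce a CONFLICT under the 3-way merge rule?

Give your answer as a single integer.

Final LEFT:  [juliet, bravo, juliet]
Final RIGHT: [juliet, india, bravo]
i=0: L=juliet R=juliet -> agree -> juliet
i=1: L=bravo, R=india=BASE -> take LEFT -> bravo
i=2: L=juliet, R=bravo=BASE -> take LEFT -> juliet
Conflict count: 0

Answer: 0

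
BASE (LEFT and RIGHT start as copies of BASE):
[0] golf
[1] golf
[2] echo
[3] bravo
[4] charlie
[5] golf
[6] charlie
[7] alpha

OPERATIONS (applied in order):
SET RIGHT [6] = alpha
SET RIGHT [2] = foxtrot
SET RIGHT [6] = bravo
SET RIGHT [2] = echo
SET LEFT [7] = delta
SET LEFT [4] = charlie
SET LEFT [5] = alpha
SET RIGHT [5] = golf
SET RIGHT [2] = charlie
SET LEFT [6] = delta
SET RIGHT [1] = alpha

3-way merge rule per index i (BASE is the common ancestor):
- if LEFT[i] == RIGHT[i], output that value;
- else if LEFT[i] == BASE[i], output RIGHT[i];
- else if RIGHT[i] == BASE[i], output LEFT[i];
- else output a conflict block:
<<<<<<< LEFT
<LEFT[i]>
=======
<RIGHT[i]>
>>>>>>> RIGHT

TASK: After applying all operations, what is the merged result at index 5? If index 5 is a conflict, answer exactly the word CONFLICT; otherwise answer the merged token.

Final LEFT:  [golf, golf, echo, bravo, charlie, alpha, delta, delta]
Final RIGHT: [golf, alpha, charlie, bravo, charlie, golf, bravo, alpha]
i=0: L=golf R=golf -> agree -> golf
i=1: L=golf=BASE, R=alpha -> take RIGHT -> alpha
i=2: L=echo=BASE, R=charlie -> take RIGHT -> charlie
i=3: L=bravo R=bravo -> agree -> bravo
i=4: L=charlie R=charlie -> agree -> charlie
i=5: L=alpha, R=golf=BASE -> take LEFT -> alpha
i=6: BASE=charlie L=delta R=bravo all differ -> CONFLICT
i=7: L=delta, R=alpha=BASE -> take LEFT -> delta
Index 5 -> alpha

Answer: alpha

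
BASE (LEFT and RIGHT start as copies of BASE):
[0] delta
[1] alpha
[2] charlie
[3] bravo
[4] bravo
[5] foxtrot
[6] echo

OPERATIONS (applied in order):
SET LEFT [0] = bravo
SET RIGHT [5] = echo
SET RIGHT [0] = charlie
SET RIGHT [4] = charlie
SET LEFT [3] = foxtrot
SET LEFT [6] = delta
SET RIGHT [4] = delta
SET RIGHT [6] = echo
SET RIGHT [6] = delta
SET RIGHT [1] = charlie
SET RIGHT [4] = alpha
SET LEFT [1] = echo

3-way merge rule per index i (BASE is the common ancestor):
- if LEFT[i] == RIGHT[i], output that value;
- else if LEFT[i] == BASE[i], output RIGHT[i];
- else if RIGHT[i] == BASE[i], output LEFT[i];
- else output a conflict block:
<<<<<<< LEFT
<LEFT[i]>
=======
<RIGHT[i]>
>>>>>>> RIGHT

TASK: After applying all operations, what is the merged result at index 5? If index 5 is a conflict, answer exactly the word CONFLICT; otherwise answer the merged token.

Answer: echo

Derivation:
Final LEFT:  [bravo, echo, charlie, foxtrot, bravo, foxtrot, delta]
Final RIGHT: [charlie, charlie, charlie, bravo, alpha, echo, delta]
i=0: BASE=delta L=bravo R=charlie all differ -> CONFLICT
i=1: BASE=alpha L=echo R=charlie all differ -> CONFLICT
i=2: L=charlie R=charlie -> agree -> charlie
i=3: L=foxtrot, R=bravo=BASE -> take LEFT -> foxtrot
i=4: L=bravo=BASE, R=alpha -> take RIGHT -> alpha
i=5: L=foxtrot=BASE, R=echo -> take RIGHT -> echo
i=6: L=delta R=delta -> agree -> delta
Index 5 -> echo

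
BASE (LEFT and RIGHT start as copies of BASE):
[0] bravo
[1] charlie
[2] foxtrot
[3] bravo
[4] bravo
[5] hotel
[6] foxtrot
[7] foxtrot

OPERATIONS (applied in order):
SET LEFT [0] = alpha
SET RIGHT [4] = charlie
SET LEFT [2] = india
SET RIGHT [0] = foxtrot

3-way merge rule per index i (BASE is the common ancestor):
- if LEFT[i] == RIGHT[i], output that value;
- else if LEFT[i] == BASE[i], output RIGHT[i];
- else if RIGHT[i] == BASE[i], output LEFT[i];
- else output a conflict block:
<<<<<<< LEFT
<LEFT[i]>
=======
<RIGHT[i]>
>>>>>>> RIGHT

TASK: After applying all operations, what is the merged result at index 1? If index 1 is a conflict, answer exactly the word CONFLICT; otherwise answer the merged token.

Answer: charlie

Derivation:
Final LEFT:  [alpha, charlie, india, bravo, bravo, hotel, foxtrot, foxtrot]
Final RIGHT: [foxtrot, charlie, foxtrot, bravo, charlie, hotel, foxtrot, foxtrot]
i=0: BASE=bravo L=alpha R=foxtrot all differ -> CONFLICT
i=1: L=charlie R=charlie -> agree -> charlie
i=2: L=india, R=foxtrot=BASE -> take LEFT -> india
i=3: L=bravo R=bravo -> agree -> bravo
i=4: L=bravo=BASE, R=charlie -> take RIGHT -> charlie
i=5: L=hotel R=hotel -> agree -> hotel
i=6: L=foxtrot R=foxtrot -> agree -> foxtrot
i=7: L=foxtrot R=foxtrot -> agree -> foxtrot
Index 1 -> charlie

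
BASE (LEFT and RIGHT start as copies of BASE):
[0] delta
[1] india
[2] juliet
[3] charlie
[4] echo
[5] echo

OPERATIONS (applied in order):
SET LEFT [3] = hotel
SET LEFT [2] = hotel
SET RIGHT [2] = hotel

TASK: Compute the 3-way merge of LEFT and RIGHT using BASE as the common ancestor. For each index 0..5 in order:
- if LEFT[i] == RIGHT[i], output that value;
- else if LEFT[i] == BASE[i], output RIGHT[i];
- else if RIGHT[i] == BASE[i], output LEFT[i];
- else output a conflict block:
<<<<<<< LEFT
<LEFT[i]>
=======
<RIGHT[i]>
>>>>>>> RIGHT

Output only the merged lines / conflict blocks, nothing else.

Answer: delta
india
hotel
hotel
echo
echo

Derivation:
Final LEFT:  [delta, india, hotel, hotel, echo, echo]
Final RIGHT: [delta, india, hotel, charlie, echo, echo]
i=0: L=delta R=delta -> agree -> delta
i=1: L=india R=india -> agree -> india
i=2: L=hotel R=hotel -> agree -> hotel
i=3: L=hotel, R=charlie=BASE -> take LEFT -> hotel
i=4: L=echo R=echo -> agree -> echo
i=5: L=echo R=echo -> agree -> echo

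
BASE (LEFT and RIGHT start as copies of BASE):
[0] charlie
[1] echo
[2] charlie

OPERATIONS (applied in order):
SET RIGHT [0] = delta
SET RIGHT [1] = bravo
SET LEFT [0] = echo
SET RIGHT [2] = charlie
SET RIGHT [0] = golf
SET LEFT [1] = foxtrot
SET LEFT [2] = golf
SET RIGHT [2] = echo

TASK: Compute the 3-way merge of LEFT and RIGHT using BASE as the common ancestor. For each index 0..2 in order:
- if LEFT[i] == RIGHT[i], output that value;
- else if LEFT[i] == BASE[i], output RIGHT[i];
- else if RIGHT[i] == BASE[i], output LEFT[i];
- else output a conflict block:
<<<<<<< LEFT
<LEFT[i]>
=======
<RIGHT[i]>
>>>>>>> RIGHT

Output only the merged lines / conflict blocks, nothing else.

Final LEFT:  [echo, foxtrot, golf]
Final RIGHT: [golf, bravo, echo]
i=0: BASE=charlie L=echo R=golf all differ -> CONFLICT
i=1: BASE=echo L=foxtrot R=bravo all differ -> CONFLICT
i=2: BASE=charlie L=golf R=echo all differ -> CONFLICT

Answer: <<<<<<< LEFT
echo
=======
golf
>>>>>>> RIGHT
<<<<<<< LEFT
foxtrot
=======
bravo
>>>>>>> RIGHT
<<<<<<< LEFT
golf
=======
echo
>>>>>>> RIGHT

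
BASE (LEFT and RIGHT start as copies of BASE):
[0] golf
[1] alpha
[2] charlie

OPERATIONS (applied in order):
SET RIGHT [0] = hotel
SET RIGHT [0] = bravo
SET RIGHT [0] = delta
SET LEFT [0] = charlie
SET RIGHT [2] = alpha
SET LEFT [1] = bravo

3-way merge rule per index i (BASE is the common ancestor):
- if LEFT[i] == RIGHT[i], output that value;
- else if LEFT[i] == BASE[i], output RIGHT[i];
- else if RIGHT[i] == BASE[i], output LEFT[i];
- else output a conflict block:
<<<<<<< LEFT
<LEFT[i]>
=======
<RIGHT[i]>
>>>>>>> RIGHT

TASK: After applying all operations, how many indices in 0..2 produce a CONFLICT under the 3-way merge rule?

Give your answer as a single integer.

Answer: 1

Derivation:
Final LEFT:  [charlie, bravo, charlie]
Final RIGHT: [delta, alpha, alpha]
i=0: BASE=golf L=charlie R=delta all differ -> CONFLICT
i=1: L=bravo, R=alpha=BASE -> take LEFT -> bravo
i=2: L=charlie=BASE, R=alpha -> take RIGHT -> alpha
Conflict count: 1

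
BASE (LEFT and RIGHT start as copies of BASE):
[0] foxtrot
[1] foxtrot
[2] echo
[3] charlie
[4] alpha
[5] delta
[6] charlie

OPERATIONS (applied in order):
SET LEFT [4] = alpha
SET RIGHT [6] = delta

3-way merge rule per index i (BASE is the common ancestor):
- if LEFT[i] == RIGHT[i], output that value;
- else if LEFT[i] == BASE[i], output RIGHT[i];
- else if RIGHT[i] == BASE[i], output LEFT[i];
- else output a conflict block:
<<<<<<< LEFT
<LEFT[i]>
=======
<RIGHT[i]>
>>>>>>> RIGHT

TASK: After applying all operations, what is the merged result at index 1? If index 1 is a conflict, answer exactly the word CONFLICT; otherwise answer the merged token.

Final LEFT:  [foxtrot, foxtrot, echo, charlie, alpha, delta, charlie]
Final RIGHT: [foxtrot, foxtrot, echo, charlie, alpha, delta, delta]
i=0: L=foxtrot R=foxtrot -> agree -> foxtrot
i=1: L=foxtrot R=foxtrot -> agree -> foxtrot
i=2: L=echo R=echo -> agree -> echo
i=3: L=charlie R=charlie -> agree -> charlie
i=4: L=alpha R=alpha -> agree -> alpha
i=5: L=delta R=delta -> agree -> delta
i=6: L=charlie=BASE, R=delta -> take RIGHT -> delta
Index 1 -> foxtrot

Answer: foxtrot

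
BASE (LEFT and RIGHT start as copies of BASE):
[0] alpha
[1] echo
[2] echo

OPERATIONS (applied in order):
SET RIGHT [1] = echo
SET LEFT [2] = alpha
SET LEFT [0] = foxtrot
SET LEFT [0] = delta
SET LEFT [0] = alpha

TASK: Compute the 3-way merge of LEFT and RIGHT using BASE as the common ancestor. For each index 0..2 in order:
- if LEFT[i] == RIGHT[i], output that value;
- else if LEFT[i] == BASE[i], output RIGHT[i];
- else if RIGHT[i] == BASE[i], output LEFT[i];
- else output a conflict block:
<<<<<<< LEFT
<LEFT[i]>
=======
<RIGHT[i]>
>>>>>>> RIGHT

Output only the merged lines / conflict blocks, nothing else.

Answer: alpha
echo
alpha

Derivation:
Final LEFT:  [alpha, echo, alpha]
Final RIGHT: [alpha, echo, echo]
i=0: L=alpha R=alpha -> agree -> alpha
i=1: L=echo R=echo -> agree -> echo
i=2: L=alpha, R=echo=BASE -> take LEFT -> alpha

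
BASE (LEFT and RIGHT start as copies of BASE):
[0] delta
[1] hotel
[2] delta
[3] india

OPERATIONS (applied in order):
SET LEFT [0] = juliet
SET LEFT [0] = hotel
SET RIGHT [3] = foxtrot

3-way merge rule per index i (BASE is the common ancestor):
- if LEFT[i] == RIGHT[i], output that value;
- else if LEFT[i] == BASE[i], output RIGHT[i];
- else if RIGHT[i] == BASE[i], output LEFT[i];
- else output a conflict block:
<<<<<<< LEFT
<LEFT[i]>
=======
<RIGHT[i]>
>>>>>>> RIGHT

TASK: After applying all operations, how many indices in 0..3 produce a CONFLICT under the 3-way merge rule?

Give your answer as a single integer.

Final LEFT:  [hotel, hotel, delta, india]
Final RIGHT: [delta, hotel, delta, foxtrot]
i=0: L=hotel, R=delta=BASE -> take LEFT -> hotel
i=1: L=hotel R=hotel -> agree -> hotel
i=2: L=delta R=delta -> agree -> delta
i=3: L=india=BASE, R=foxtrot -> take RIGHT -> foxtrot
Conflict count: 0

Answer: 0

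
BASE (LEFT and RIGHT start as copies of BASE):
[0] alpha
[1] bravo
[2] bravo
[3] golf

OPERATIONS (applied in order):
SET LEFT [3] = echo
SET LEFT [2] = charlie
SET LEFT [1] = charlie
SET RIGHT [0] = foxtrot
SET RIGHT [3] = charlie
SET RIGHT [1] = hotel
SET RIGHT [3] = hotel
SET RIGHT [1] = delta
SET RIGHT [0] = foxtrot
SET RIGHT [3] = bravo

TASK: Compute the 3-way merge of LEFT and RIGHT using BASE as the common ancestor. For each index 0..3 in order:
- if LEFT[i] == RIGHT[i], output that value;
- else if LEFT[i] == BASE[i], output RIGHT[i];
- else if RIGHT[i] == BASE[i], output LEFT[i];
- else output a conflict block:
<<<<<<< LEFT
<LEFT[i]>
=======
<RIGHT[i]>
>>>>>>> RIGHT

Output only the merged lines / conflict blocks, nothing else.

Answer: foxtrot
<<<<<<< LEFT
charlie
=======
delta
>>>>>>> RIGHT
charlie
<<<<<<< LEFT
echo
=======
bravo
>>>>>>> RIGHT

Derivation:
Final LEFT:  [alpha, charlie, charlie, echo]
Final RIGHT: [foxtrot, delta, bravo, bravo]
i=0: L=alpha=BASE, R=foxtrot -> take RIGHT -> foxtrot
i=1: BASE=bravo L=charlie R=delta all differ -> CONFLICT
i=2: L=charlie, R=bravo=BASE -> take LEFT -> charlie
i=3: BASE=golf L=echo R=bravo all differ -> CONFLICT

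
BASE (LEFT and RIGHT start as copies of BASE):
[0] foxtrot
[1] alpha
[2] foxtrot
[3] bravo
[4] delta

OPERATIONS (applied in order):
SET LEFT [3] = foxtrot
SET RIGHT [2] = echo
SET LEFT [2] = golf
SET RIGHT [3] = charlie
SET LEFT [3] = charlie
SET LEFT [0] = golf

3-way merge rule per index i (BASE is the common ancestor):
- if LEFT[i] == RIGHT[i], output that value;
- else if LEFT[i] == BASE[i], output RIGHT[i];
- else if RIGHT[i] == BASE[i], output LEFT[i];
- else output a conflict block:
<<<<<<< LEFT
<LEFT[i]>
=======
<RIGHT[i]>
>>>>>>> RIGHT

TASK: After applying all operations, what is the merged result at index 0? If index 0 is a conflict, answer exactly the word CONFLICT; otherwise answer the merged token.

Answer: golf

Derivation:
Final LEFT:  [golf, alpha, golf, charlie, delta]
Final RIGHT: [foxtrot, alpha, echo, charlie, delta]
i=0: L=golf, R=foxtrot=BASE -> take LEFT -> golf
i=1: L=alpha R=alpha -> agree -> alpha
i=2: BASE=foxtrot L=golf R=echo all differ -> CONFLICT
i=3: L=charlie R=charlie -> agree -> charlie
i=4: L=delta R=delta -> agree -> delta
Index 0 -> golf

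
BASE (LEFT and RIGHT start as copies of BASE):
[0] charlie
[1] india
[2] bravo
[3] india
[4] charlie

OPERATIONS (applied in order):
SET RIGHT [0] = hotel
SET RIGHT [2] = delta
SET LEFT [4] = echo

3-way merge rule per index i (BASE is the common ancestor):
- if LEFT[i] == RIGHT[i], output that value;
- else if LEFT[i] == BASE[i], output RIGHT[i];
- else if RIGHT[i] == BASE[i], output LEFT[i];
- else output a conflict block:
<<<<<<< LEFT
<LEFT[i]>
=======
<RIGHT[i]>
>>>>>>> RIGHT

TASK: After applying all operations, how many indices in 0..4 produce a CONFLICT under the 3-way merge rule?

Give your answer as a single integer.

Final LEFT:  [charlie, india, bravo, india, echo]
Final RIGHT: [hotel, india, delta, india, charlie]
i=0: L=charlie=BASE, R=hotel -> take RIGHT -> hotel
i=1: L=india R=india -> agree -> india
i=2: L=bravo=BASE, R=delta -> take RIGHT -> delta
i=3: L=india R=india -> agree -> india
i=4: L=echo, R=charlie=BASE -> take LEFT -> echo
Conflict count: 0

Answer: 0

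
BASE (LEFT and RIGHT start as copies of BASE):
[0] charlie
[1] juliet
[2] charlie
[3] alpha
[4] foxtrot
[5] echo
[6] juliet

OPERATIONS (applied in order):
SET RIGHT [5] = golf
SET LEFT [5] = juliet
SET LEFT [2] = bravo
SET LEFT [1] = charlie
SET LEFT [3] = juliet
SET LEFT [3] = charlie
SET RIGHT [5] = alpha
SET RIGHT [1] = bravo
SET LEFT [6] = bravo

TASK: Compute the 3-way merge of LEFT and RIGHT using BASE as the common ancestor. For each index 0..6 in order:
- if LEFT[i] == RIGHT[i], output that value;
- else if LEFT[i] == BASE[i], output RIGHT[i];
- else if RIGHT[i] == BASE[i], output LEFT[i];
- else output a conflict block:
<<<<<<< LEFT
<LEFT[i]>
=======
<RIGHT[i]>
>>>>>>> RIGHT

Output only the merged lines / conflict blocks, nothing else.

Final LEFT:  [charlie, charlie, bravo, charlie, foxtrot, juliet, bravo]
Final RIGHT: [charlie, bravo, charlie, alpha, foxtrot, alpha, juliet]
i=0: L=charlie R=charlie -> agree -> charlie
i=1: BASE=juliet L=charlie R=bravo all differ -> CONFLICT
i=2: L=bravo, R=charlie=BASE -> take LEFT -> bravo
i=3: L=charlie, R=alpha=BASE -> take LEFT -> charlie
i=4: L=foxtrot R=foxtrot -> agree -> foxtrot
i=5: BASE=echo L=juliet R=alpha all differ -> CONFLICT
i=6: L=bravo, R=juliet=BASE -> take LEFT -> bravo

Answer: charlie
<<<<<<< LEFT
charlie
=======
bravo
>>>>>>> RIGHT
bravo
charlie
foxtrot
<<<<<<< LEFT
juliet
=======
alpha
>>>>>>> RIGHT
bravo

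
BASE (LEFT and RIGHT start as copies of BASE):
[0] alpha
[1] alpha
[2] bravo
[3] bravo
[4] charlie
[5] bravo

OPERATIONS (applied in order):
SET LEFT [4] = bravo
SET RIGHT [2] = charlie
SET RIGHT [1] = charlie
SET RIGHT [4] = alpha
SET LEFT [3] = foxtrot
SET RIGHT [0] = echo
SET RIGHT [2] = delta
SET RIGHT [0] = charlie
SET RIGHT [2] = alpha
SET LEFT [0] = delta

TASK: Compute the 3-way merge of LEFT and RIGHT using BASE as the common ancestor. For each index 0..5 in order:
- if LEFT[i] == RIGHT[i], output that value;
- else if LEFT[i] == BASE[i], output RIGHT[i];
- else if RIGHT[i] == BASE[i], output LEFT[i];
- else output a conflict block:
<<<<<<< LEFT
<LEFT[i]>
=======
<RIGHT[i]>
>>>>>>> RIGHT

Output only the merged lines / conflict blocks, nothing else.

Final LEFT:  [delta, alpha, bravo, foxtrot, bravo, bravo]
Final RIGHT: [charlie, charlie, alpha, bravo, alpha, bravo]
i=0: BASE=alpha L=delta R=charlie all differ -> CONFLICT
i=1: L=alpha=BASE, R=charlie -> take RIGHT -> charlie
i=2: L=bravo=BASE, R=alpha -> take RIGHT -> alpha
i=3: L=foxtrot, R=bravo=BASE -> take LEFT -> foxtrot
i=4: BASE=charlie L=bravo R=alpha all differ -> CONFLICT
i=5: L=bravo R=bravo -> agree -> bravo

Answer: <<<<<<< LEFT
delta
=======
charlie
>>>>>>> RIGHT
charlie
alpha
foxtrot
<<<<<<< LEFT
bravo
=======
alpha
>>>>>>> RIGHT
bravo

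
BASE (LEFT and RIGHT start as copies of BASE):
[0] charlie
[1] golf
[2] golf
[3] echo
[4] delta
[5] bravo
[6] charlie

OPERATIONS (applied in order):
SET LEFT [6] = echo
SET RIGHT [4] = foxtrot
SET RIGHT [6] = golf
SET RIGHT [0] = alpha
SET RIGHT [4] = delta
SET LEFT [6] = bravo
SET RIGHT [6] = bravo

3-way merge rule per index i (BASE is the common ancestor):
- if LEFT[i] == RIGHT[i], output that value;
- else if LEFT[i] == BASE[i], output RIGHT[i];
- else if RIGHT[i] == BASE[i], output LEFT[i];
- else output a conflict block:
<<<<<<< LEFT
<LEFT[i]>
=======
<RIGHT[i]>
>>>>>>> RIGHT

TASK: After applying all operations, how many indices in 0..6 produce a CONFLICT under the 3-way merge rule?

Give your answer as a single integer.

Answer: 0

Derivation:
Final LEFT:  [charlie, golf, golf, echo, delta, bravo, bravo]
Final RIGHT: [alpha, golf, golf, echo, delta, bravo, bravo]
i=0: L=charlie=BASE, R=alpha -> take RIGHT -> alpha
i=1: L=golf R=golf -> agree -> golf
i=2: L=golf R=golf -> agree -> golf
i=3: L=echo R=echo -> agree -> echo
i=4: L=delta R=delta -> agree -> delta
i=5: L=bravo R=bravo -> agree -> bravo
i=6: L=bravo R=bravo -> agree -> bravo
Conflict count: 0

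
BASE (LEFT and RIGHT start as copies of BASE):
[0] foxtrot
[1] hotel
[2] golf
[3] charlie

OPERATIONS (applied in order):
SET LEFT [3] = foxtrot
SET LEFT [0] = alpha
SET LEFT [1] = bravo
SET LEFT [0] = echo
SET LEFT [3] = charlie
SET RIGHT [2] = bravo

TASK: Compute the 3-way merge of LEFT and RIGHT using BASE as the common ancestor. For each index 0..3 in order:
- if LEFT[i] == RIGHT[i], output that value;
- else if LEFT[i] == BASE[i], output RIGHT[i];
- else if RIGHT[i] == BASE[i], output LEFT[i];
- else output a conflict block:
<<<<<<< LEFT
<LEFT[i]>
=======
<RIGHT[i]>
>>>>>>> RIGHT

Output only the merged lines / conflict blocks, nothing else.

Answer: echo
bravo
bravo
charlie

Derivation:
Final LEFT:  [echo, bravo, golf, charlie]
Final RIGHT: [foxtrot, hotel, bravo, charlie]
i=0: L=echo, R=foxtrot=BASE -> take LEFT -> echo
i=1: L=bravo, R=hotel=BASE -> take LEFT -> bravo
i=2: L=golf=BASE, R=bravo -> take RIGHT -> bravo
i=3: L=charlie R=charlie -> agree -> charlie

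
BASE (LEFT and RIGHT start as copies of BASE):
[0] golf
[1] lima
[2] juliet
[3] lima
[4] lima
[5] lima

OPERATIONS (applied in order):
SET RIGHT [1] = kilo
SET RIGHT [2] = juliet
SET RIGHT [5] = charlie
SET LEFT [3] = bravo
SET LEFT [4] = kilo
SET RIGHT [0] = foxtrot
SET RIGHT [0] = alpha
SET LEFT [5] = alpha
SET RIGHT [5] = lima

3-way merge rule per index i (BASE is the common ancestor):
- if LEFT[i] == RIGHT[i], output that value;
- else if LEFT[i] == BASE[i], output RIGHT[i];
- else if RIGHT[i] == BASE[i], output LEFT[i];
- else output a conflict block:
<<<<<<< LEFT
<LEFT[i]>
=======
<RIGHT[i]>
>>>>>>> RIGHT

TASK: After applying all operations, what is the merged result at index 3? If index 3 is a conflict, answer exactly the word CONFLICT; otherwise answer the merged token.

Final LEFT:  [golf, lima, juliet, bravo, kilo, alpha]
Final RIGHT: [alpha, kilo, juliet, lima, lima, lima]
i=0: L=golf=BASE, R=alpha -> take RIGHT -> alpha
i=1: L=lima=BASE, R=kilo -> take RIGHT -> kilo
i=2: L=juliet R=juliet -> agree -> juliet
i=3: L=bravo, R=lima=BASE -> take LEFT -> bravo
i=4: L=kilo, R=lima=BASE -> take LEFT -> kilo
i=5: L=alpha, R=lima=BASE -> take LEFT -> alpha
Index 3 -> bravo

Answer: bravo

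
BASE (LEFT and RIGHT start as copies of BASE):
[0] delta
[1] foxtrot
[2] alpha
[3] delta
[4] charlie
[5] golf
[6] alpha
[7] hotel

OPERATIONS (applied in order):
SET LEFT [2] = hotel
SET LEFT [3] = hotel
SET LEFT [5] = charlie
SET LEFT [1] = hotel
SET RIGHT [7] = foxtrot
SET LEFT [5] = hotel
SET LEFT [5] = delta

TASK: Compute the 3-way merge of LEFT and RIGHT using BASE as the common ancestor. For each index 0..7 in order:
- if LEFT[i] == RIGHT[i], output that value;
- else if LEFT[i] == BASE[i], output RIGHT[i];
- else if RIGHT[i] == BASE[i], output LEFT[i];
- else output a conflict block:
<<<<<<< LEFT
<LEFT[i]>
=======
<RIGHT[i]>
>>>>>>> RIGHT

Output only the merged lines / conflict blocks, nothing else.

Answer: delta
hotel
hotel
hotel
charlie
delta
alpha
foxtrot

Derivation:
Final LEFT:  [delta, hotel, hotel, hotel, charlie, delta, alpha, hotel]
Final RIGHT: [delta, foxtrot, alpha, delta, charlie, golf, alpha, foxtrot]
i=0: L=delta R=delta -> agree -> delta
i=1: L=hotel, R=foxtrot=BASE -> take LEFT -> hotel
i=2: L=hotel, R=alpha=BASE -> take LEFT -> hotel
i=3: L=hotel, R=delta=BASE -> take LEFT -> hotel
i=4: L=charlie R=charlie -> agree -> charlie
i=5: L=delta, R=golf=BASE -> take LEFT -> delta
i=6: L=alpha R=alpha -> agree -> alpha
i=7: L=hotel=BASE, R=foxtrot -> take RIGHT -> foxtrot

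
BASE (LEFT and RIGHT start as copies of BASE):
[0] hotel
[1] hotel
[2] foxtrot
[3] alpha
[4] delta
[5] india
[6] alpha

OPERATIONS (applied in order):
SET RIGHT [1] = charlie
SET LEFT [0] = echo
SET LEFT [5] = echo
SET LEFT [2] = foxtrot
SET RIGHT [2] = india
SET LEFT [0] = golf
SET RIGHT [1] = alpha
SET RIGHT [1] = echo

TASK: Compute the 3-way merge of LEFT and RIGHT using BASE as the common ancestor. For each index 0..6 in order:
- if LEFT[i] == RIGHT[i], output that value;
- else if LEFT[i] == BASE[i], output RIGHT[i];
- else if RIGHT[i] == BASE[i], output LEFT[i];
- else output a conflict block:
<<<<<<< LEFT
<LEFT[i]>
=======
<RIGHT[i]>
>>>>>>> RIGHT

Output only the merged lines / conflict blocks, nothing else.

Final LEFT:  [golf, hotel, foxtrot, alpha, delta, echo, alpha]
Final RIGHT: [hotel, echo, india, alpha, delta, india, alpha]
i=0: L=golf, R=hotel=BASE -> take LEFT -> golf
i=1: L=hotel=BASE, R=echo -> take RIGHT -> echo
i=2: L=foxtrot=BASE, R=india -> take RIGHT -> india
i=3: L=alpha R=alpha -> agree -> alpha
i=4: L=delta R=delta -> agree -> delta
i=5: L=echo, R=india=BASE -> take LEFT -> echo
i=6: L=alpha R=alpha -> agree -> alpha

Answer: golf
echo
india
alpha
delta
echo
alpha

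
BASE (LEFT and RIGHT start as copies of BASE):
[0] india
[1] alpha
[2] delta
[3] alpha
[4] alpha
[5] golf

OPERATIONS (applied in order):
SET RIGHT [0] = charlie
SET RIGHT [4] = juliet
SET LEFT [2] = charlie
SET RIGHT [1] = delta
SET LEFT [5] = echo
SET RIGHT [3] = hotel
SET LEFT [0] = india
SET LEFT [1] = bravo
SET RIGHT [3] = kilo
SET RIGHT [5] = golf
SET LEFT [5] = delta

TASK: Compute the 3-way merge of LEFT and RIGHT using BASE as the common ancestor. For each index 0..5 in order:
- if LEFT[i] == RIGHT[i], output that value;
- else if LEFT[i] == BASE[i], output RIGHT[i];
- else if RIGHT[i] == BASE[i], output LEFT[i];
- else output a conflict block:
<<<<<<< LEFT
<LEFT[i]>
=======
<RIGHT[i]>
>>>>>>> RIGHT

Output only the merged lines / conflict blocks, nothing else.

Answer: charlie
<<<<<<< LEFT
bravo
=======
delta
>>>>>>> RIGHT
charlie
kilo
juliet
delta

Derivation:
Final LEFT:  [india, bravo, charlie, alpha, alpha, delta]
Final RIGHT: [charlie, delta, delta, kilo, juliet, golf]
i=0: L=india=BASE, R=charlie -> take RIGHT -> charlie
i=1: BASE=alpha L=bravo R=delta all differ -> CONFLICT
i=2: L=charlie, R=delta=BASE -> take LEFT -> charlie
i=3: L=alpha=BASE, R=kilo -> take RIGHT -> kilo
i=4: L=alpha=BASE, R=juliet -> take RIGHT -> juliet
i=5: L=delta, R=golf=BASE -> take LEFT -> delta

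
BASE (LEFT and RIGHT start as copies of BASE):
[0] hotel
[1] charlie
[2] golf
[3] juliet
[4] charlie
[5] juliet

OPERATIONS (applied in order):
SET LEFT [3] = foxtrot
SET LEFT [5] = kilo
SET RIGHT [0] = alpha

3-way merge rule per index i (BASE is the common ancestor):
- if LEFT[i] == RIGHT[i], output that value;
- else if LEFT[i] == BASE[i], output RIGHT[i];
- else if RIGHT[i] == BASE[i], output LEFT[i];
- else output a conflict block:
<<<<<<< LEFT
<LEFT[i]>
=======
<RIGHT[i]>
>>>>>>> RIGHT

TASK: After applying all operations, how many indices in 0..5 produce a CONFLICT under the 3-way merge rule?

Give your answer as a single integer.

Final LEFT:  [hotel, charlie, golf, foxtrot, charlie, kilo]
Final RIGHT: [alpha, charlie, golf, juliet, charlie, juliet]
i=0: L=hotel=BASE, R=alpha -> take RIGHT -> alpha
i=1: L=charlie R=charlie -> agree -> charlie
i=2: L=golf R=golf -> agree -> golf
i=3: L=foxtrot, R=juliet=BASE -> take LEFT -> foxtrot
i=4: L=charlie R=charlie -> agree -> charlie
i=5: L=kilo, R=juliet=BASE -> take LEFT -> kilo
Conflict count: 0

Answer: 0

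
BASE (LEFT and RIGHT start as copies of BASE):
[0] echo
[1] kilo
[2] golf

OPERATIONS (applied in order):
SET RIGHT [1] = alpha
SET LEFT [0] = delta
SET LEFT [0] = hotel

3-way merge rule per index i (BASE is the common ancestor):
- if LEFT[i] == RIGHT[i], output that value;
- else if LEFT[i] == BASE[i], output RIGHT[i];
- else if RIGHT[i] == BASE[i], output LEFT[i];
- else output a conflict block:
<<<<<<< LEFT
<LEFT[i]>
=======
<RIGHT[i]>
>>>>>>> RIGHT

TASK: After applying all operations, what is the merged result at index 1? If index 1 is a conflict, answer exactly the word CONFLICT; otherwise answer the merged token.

Answer: alpha

Derivation:
Final LEFT:  [hotel, kilo, golf]
Final RIGHT: [echo, alpha, golf]
i=0: L=hotel, R=echo=BASE -> take LEFT -> hotel
i=1: L=kilo=BASE, R=alpha -> take RIGHT -> alpha
i=2: L=golf R=golf -> agree -> golf
Index 1 -> alpha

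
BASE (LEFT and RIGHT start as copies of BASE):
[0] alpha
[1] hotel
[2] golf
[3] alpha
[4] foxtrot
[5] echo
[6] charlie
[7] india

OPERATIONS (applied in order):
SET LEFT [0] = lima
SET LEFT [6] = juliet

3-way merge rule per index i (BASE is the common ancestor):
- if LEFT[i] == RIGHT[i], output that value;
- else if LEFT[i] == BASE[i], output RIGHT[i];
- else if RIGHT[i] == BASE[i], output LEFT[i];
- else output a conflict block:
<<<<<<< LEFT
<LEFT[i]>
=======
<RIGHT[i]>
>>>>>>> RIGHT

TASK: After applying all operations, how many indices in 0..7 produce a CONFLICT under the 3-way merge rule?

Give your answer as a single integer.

Answer: 0

Derivation:
Final LEFT:  [lima, hotel, golf, alpha, foxtrot, echo, juliet, india]
Final RIGHT: [alpha, hotel, golf, alpha, foxtrot, echo, charlie, india]
i=0: L=lima, R=alpha=BASE -> take LEFT -> lima
i=1: L=hotel R=hotel -> agree -> hotel
i=2: L=golf R=golf -> agree -> golf
i=3: L=alpha R=alpha -> agree -> alpha
i=4: L=foxtrot R=foxtrot -> agree -> foxtrot
i=5: L=echo R=echo -> agree -> echo
i=6: L=juliet, R=charlie=BASE -> take LEFT -> juliet
i=7: L=india R=india -> agree -> india
Conflict count: 0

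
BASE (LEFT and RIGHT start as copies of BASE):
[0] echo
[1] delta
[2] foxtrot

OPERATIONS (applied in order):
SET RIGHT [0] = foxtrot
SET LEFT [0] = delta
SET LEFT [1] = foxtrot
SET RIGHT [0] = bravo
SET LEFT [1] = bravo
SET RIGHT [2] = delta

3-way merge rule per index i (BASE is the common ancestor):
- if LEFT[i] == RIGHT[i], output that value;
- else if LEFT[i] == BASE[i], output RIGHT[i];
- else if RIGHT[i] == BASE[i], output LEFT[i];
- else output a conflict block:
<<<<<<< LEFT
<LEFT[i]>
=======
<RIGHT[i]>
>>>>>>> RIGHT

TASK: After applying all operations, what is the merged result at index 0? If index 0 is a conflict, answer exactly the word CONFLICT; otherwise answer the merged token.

Answer: CONFLICT

Derivation:
Final LEFT:  [delta, bravo, foxtrot]
Final RIGHT: [bravo, delta, delta]
i=0: BASE=echo L=delta R=bravo all differ -> CONFLICT
i=1: L=bravo, R=delta=BASE -> take LEFT -> bravo
i=2: L=foxtrot=BASE, R=delta -> take RIGHT -> delta
Index 0 -> CONFLICT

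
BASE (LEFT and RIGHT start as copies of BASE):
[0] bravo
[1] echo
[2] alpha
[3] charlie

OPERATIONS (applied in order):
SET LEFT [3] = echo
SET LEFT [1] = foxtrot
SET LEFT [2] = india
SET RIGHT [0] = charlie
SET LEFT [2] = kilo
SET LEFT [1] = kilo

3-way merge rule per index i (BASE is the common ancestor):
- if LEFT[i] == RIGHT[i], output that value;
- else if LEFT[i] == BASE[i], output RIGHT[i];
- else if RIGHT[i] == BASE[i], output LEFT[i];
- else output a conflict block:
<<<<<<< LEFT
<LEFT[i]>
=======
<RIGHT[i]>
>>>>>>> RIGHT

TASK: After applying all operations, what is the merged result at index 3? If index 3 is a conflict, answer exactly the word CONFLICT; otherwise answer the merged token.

Answer: echo

Derivation:
Final LEFT:  [bravo, kilo, kilo, echo]
Final RIGHT: [charlie, echo, alpha, charlie]
i=0: L=bravo=BASE, R=charlie -> take RIGHT -> charlie
i=1: L=kilo, R=echo=BASE -> take LEFT -> kilo
i=2: L=kilo, R=alpha=BASE -> take LEFT -> kilo
i=3: L=echo, R=charlie=BASE -> take LEFT -> echo
Index 3 -> echo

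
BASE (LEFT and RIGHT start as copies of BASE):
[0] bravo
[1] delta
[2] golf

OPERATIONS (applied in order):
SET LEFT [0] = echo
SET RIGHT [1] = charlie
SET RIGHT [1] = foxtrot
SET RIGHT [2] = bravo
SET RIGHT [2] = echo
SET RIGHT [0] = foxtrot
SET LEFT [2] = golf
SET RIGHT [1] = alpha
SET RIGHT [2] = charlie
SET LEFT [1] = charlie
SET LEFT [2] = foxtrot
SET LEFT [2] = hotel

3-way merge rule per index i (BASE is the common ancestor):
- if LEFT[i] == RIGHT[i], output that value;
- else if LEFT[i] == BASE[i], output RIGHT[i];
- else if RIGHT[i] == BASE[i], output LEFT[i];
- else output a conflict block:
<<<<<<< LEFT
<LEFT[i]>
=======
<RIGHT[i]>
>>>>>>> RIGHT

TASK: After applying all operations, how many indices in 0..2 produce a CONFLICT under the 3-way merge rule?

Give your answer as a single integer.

Answer: 3

Derivation:
Final LEFT:  [echo, charlie, hotel]
Final RIGHT: [foxtrot, alpha, charlie]
i=0: BASE=bravo L=echo R=foxtrot all differ -> CONFLICT
i=1: BASE=delta L=charlie R=alpha all differ -> CONFLICT
i=2: BASE=golf L=hotel R=charlie all differ -> CONFLICT
Conflict count: 3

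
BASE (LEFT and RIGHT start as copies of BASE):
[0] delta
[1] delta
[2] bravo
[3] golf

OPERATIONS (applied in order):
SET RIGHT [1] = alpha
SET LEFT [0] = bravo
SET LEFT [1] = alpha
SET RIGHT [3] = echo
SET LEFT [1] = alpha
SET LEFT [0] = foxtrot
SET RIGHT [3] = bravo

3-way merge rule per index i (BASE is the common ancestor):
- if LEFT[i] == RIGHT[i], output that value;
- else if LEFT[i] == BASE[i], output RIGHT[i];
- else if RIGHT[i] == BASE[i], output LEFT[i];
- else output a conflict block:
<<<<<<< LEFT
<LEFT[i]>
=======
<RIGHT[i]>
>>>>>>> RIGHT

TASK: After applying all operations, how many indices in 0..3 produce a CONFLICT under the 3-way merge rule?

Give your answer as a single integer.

Answer: 0

Derivation:
Final LEFT:  [foxtrot, alpha, bravo, golf]
Final RIGHT: [delta, alpha, bravo, bravo]
i=0: L=foxtrot, R=delta=BASE -> take LEFT -> foxtrot
i=1: L=alpha R=alpha -> agree -> alpha
i=2: L=bravo R=bravo -> agree -> bravo
i=3: L=golf=BASE, R=bravo -> take RIGHT -> bravo
Conflict count: 0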